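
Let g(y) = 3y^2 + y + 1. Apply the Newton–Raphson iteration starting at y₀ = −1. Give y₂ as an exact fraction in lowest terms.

g'(y) = 6y + 1.
g(−1) = 3, g'(−1) = −5, so y₁ = (−1) − 3/(−5) = −2/5.
g(−2/5) = 27/25, g'(−2/5) = −7/5, so y₂ = (−2/5) − (27/25)/(−7/5) = 13/35.

13/35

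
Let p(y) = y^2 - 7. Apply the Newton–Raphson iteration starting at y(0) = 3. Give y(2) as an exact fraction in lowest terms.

127/48

p'(y) = 2y.
p(3) = 2, p'(3) = 6, so y(1) = 3 - 2/6 = 8/3.
p(8/3) = 1/9, p'(8/3) = 16/3, so y(2) = (8/3) - (1/9)/(16/3) = 127/48.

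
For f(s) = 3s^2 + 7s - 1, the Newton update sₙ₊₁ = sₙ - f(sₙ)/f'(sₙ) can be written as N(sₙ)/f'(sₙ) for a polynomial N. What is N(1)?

4

f'(s) = 6s + 7.
N(s) = s·f'(s) - f(s) = s·(6s + 7) - (3s^2 + 7s - 1) = 3s^2 + 1.
N(1) = 4.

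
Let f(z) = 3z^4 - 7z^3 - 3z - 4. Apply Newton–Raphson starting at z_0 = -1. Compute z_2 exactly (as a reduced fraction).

f'(z) = 12z^3 - 21z^2 - 3.
f(-1) = 9, f'(-1) = -36, so z_1 = (-1) - 9/(-36) = -3/4.
f(-3/4) = 551/256, f'(-3/4) = -159/8, so z_2 = (-3/4) - (551/256)/(-159/8) = -3265/5088.

-3265/5088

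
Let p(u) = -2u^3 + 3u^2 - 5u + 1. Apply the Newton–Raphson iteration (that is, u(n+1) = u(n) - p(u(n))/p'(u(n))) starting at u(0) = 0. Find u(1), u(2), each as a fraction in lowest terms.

p'(u) = -6u^2 + 6u - 5.
p(0) = 1, p'(0) = -5, so u(1) = 0 - 1/(-5) = 1/5.
p(1/5) = 13/125, p'(1/5) = -101/25, so u(2) = (1/5) - (13/125)/(-101/25) = 114/505.

u(1) = 1/5, u(2) = 114/505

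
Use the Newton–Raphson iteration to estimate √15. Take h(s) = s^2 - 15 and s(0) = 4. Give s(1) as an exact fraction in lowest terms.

h'(s) = 2s.
h(4) = 1, h'(4) = 8, so s(1) = 4 - 1/8 = 31/8.

31/8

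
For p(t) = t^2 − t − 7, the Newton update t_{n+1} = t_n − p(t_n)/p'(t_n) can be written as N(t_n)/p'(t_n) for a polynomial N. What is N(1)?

p'(t) = 2t − 1.
N(t) = t·p'(t) − p(t) = t·(2t − 1) − (t^2 − t − 7) = t^2 + 7.
N(1) = 8.

8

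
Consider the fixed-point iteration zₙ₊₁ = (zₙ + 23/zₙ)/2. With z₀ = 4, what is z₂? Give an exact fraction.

2993/624

z₁ = (4 + 23/4)/2 = 39/8.
z₂ = (39/8 + 23/(39/8))/2 = 2993/624.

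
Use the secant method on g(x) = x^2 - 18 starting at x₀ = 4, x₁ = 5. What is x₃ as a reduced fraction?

g(4) = -2, g(5) = 7. x₂ = 5 - 7·(5 - 4)/(7 - (-2)) = 38/9.
g(5) = 7, g(38/9) = -14/81. x₃ = (38/9) - (-14/81)·((38/9) - 5)/((-14/81) - 7) = 352/83.

352/83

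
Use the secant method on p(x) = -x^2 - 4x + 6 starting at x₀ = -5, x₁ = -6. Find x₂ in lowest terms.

-36/7

p(-5) = 1, p(-6) = -6. x₂ = (-6) - (-6)·((-6) - (-5))/((-6) - 1) = -36/7.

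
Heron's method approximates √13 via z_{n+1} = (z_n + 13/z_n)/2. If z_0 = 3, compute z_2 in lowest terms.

z_1 = (3 + 13/3)/2 = 11/3.
z_2 = (11/3 + 13/(11/3))/2 = 119/33.

119/33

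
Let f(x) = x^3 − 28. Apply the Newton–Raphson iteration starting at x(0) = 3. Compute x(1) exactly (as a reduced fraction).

82/27

f'(x) = 3x^2.
f(3) = −1, f'(3) = 27, so x(1) = 3 − (−1)/27 = 82/27.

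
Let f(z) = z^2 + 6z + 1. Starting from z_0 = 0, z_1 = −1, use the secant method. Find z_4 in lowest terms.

f(0) = 1, f(−1) = −4. z_2 = (−1) − (−4)·((−1) − 0)/((−4) − 1) = −1/5.
f(−1) = −4, f(−1/5) = −4/25. z_3 = (−1/5) − (−4/25)·((−1/5) − (−1))/((−4/25) − (−4)) = −1/6.
f(−1/5) = −4/25, f(−1/6) = 1/36. z_4 = (−1/6) − (1/36)·((−1/6) − (−1/5))/((1/36) − (−4/25)) = −29/169.

−29/169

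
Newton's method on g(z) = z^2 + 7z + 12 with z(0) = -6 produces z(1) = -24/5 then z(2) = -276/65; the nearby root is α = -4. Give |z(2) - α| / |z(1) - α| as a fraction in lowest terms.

4/13

z(1) - α = -24/5 - (-4) = -24/5 + 4 = -4/5, so |z(1) - α| = 4/5.
z(2) - α = -276/65 - (-4) = -276/65 + 4 = -16/65, so |z(2) - α| = 16/65.
Ratio = (16/65) / (4/5) = 4/13.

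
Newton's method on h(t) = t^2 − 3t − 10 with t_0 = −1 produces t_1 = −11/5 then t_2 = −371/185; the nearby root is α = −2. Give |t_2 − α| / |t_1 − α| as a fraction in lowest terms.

t_1 − α = −11/5 − (−2) = −11/5 + 2 = −1/5, so |t_1 − α| = 1/5.
t_2 − α = −371/185 − (−2) = −371/185 + 2 = −1/185, so |t_2 − α| = 1/185.
Ratio = (1/185) / (1/5) = 1/37.

1/37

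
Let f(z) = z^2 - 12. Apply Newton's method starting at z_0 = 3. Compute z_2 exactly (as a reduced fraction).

f'(z) = 2z.
f(3) = -3, f'(3) = 6, so z_1 = 3 - (-3)/6 = 7/2.
f(7/2) = 1/4, f'(7/2) = 7, so z_2 = (7/2) - (1/4)/7 = 97/28.

97/28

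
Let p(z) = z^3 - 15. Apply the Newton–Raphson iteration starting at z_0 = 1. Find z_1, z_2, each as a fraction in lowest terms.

p'(z) = 3z^2.
p(1) = -14, p'(1) = 3, so z_1 = 1 - (-14)/3 = 17/3.
p(17/3) = 4508/27, p'(17/3) = 289/3, so z_2 = (17/3) - (4508/27)/(289/3) = 10231/2601.

z_1 = 17/3, z_2 = 10231/2601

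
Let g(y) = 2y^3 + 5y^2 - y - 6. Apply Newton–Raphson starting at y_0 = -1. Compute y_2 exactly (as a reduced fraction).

g'(y) = 6y^2 + 10y - 1.
g(-1) = -2, g'(-1) = -5, so y_1 = (-1) - (-2)/(-5) = -7/5.
g(-7/5) = -36/125, g'(-7/5) = -81/25, so y_2 = (-7/5) - (-36/125)/(-81/25) = -67/45.

-67/45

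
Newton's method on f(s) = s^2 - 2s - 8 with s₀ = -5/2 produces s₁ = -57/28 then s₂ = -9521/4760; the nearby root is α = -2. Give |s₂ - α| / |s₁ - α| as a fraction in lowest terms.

s₁ - α = -57/28 - (-2) = -57/28 + 2 = -1/28, so |s₁ - α| = 1/28.
s₂ - α = -9521/4760 - (-2) = -9521/4760 + 2 = -1/4760, so |s₂ - α| = 1/4760.
Ratio = (1/4760) / (1/28) = 1/170.

1/170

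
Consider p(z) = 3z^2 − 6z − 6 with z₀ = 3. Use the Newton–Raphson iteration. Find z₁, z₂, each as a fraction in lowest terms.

p'(z) = 6z − 6.
p(3) = 3, p'(3) = 12, so z₁ = 3 − 3/12 = 11/4.
p(11/4) = 3/16, p'(11/4) = 21/2, so z₂ = (11/4) − (3/16)/(21/2) = 153/56.

z₁ = 11/4, z₂ = 153/56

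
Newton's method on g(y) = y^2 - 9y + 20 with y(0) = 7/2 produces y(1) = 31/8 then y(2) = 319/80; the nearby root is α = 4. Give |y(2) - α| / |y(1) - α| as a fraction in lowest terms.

y(1) - α = 31/8 - 4 = -1/8, so |y(1) - α| = 1/8.
y(2) - α = 319/80 - 4 = -1/80, so |y(2) - α| = 1/80.
Ratio = (1/80) / (1/8) = 1/10.

1/10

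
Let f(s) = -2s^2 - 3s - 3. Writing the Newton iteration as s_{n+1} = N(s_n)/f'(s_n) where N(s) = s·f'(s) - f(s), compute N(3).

f'(s) = -4s - 3.
N(s) = s·f'(s) - f(s) = s·(-4s - 3) - (-2s^2 - 3s - 3) = -2s^2 + 3.
N(3) = -15.

-15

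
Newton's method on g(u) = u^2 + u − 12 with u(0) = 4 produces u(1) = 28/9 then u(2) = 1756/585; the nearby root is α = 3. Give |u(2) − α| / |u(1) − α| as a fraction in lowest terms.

u(1) − α = 28/9 − 3 = 1/9, so |u(1) − α| = 1/9.
u(2) − α = 1756/585 − 3 = 1/585, so |u(2) − α| = 1/585.
Ratio = (1/585) / (1/9) = 1/65.

1/65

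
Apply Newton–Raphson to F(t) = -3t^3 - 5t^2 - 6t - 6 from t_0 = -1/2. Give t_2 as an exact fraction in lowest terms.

F'(t) = -9t^2 - 10t - 6.
F(-1/2) = -31/8, F'(-1/2) = -13/4, so t_1 = (-1/2) - (-31/8)/(-13/4) = -22/13.
F(-22/13) = 9610/2197, F'(-22/13) = -2510/169, so t_2 = (-22/13) - (9610/2197)/(-2510/169) = -4561/3263.

-4561/3263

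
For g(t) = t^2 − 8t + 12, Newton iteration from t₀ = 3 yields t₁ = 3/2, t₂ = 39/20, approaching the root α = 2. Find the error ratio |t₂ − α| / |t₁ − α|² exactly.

t₁ − α = 3/2 − 2 = −1/2, so |t₁ − α| = 1/2.
t₂ − α = 39/20 − 2 = −1/20, so |t₂ − α| = 1/20.
|t₁ − α|² = 1/4.
Ratio = (1/20) / (1/4) = 1/5.

1/5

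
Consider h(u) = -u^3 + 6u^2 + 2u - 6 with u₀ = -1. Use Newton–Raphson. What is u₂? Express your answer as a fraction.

-16979/15821

h'(u) = -3u^2 + 12u + 2.
h(-1) = -1, h'(-1) = -13, so u₁ = (-1) - (-1)/(-13) = -14/13.
h(-14/13) = 118/2197, h'(-14/13) = -2434/169, so u₂ = (-14/13) - (118/2197)/(-2434/169) = -16979/15821.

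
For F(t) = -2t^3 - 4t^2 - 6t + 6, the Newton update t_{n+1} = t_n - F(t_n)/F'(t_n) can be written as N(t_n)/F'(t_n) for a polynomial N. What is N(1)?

-14

F'(t) = -6t^2 - 8t - 6.
N(t) = t·F'(t) - F(t) = t·(-6t^2 - 8t - 6) - (-2t^3 - 4t^2 - 6t + 6) = -4t^3 - 4t^2 - 6.
N(1) = -14.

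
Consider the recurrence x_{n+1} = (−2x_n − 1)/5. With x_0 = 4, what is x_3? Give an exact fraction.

x_1 = (−2·4 − 1)/5 = −9/5.
x_2 = (−2·(−9/5) − 1)/5 = 13/25.
x_3 = (−2·(13/25) − 1)/5 = −51/125.

−51/125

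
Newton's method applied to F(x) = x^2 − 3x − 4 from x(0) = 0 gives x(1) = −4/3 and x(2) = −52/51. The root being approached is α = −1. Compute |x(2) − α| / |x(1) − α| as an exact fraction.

1/17

x(1) − α = −4/3 − (−1) = −4/3 + 1 = −1/3, so |x(1) − α| = 1/3.
x(2) − α = −52/51 − (−1) = −52/51 + 1 = −1/51, so |x(2) − α| = 1/51.
Ratio = (1/51) / (1/3) = 1/17.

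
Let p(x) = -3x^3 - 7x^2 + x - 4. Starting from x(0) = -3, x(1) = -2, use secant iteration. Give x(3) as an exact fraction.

-1756/633

p(-3) = 11, p(-2) = -10. x(2) = (-2) - (-10)·((-2) - (-3))/((-10) - 11) = -52/21.
p(-2) = -10, p(-52/21) = -1320/343. x(3) = (-52/21) - (-1320/343)·((-52/21) - (-2))/((-1320/343) - (-10)) = -1756/633.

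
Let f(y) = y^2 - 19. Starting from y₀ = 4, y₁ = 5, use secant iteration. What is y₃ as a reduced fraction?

f(4) = -3, f(5) = 6. y₂ = 5 - 6·(5 - 4)/(6 - (-3)) = 13/3.
f(5) = 6, f(13/3) = -2/9. y₃ = (13/3) - (-2/9)·((13/3) - 5)/((-2/9) - 6) = 61/14.

61/14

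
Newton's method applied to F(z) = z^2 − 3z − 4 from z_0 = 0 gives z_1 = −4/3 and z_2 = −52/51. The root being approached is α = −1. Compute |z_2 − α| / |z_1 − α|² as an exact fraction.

z_1 − α = −4/3 − (−1) = −4/3 + 1 = −1/3, so |z_1 − α| = 1/3.
z_2 − α = −52/51 − (−1) = −52/51 + 1 = −1/51, so |z_2 − α| = 1/51.
|z_1 − α|² = 1/9.
Ratio = (1/51) / (1/9) = 3/17.

3/17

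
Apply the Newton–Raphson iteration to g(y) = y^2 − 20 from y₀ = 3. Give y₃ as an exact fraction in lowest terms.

g'(y) = 2y.
g(3) = −11, g'(3) = 6, so y₁ = 3 − (−11)/6 = 29/6.
g(29/6) = 121/36, g'(29/6) = 29/3, so y₂ = (29/6) − (121/36)/(29/3) = 1561/348.
g(1561/348) = 14641/121104, g'(1561/348) = 1561/174, so y₃ = (1561/348) − (14641/121104)/(1561/174) = 4858801/1086456.

4858801/1086456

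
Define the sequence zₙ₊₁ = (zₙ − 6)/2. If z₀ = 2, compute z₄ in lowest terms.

−11/2

z₁ = (2 − 6)/2 = −2.
z₂ = ((−2) − 6)/2 = −4.
z₃ = ((−4) − 6)/2 = −5.
z₄ = ((−5) − 6)/2 = −11/2.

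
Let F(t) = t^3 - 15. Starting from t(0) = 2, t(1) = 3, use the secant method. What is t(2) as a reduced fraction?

45/19

F(2) = -7, F(3) = 12. t(2) = 3 - 12·(3 - 2)/(12 - (-7)) = 45/19.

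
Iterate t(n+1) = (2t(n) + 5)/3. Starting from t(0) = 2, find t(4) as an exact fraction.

t(1) = (2·2 + 5)/3 = 3.
t(2) = (2·3 + 5)/3 = 11/3.
t(3) = (2·(11/3) + 5)/3 = 37/9.
t(4) = (2·(37/9) + 5)/3 = 119/27.

119/27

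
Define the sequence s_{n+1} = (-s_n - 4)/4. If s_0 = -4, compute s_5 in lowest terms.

s_1 = (-(-4) - 4)/4 = 0.
s_2 = (-0 - 4)/4 = -1.
s_3 = (-(-1) - 4)/4 = -3/4.
s_4 = (-(-3/4) - 4)/4 = -13/16.
s_5 = (-(-13/16) - 4)/4 = -51/64.

-51/64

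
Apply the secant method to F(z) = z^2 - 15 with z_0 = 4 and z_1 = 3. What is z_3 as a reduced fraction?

31/8

F(4) = 1, F(3) = -6. z_2 = 3 - (-6)·(3 - 4)/((-6) - 1) = 27/7.
F(3) = -6, F(27/7) = -6/49. z_3 = (27/7) - (-6/49)·((27/7) - 3)/((-6/49) - (-6)) = 31/8.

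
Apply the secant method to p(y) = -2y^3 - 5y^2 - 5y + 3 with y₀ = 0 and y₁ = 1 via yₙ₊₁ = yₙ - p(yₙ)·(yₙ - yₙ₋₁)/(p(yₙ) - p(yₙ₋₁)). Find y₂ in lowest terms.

1/4

p(0) = 3, p(1) = -9. y₂ = 1 - (-9)·(1 - 0)/((-9) - 3) = 1/4.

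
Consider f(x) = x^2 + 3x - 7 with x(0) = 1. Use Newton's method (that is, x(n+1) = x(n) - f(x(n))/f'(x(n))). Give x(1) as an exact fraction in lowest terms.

f'(x) = 2x + 3.
f(1) = -3, f'(1) = 5, so x(1) = 1 - (-3)/5 = 8/5.

8/5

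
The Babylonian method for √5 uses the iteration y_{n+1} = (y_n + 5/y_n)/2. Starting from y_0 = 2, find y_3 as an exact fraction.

51841/23184

y_1 = (2 + 5/2)/2 = 9/4.
y_2 = (9/4 + 5/(9/4))/2 = 161/72.
y_3 = (161/72 + 5/(161/72))/2 = 51841/23184.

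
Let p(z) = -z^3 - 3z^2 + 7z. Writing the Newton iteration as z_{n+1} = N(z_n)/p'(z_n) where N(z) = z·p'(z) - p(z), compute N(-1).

p'(z) = -3z^2 - 6z + 7.
N(z) = z·p'(z) - p(z) = z·(-3z^2 - 6z + 7) - (-z^3 - 3z^2 + 7z) = -2z^3 - 3z^2.
N(-1) = -1.

-1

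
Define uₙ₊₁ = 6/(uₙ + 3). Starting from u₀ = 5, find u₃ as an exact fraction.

u₁ = 6/(5 + 3) = 3/4.
u₂ = 6/(3/4 + 3) = 8/5.
u₃ = 6/(8/5 + 3) = 30/23.

30/23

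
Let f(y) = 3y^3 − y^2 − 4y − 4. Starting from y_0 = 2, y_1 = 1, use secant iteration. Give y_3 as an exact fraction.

106/57

f(2) = 8, f(1) = −6. y_2 = 1 − (−6)·(1 − 2)/((−6) − 8) = 10/7.
f(1) = −6, f(10/7) = −1032/343. y_3 = (10/7) − (−1032/343)·((10/7) − 1)/((−1032/343) − (−6)) = 106/57.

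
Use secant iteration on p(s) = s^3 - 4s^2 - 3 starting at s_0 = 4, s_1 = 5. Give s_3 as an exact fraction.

67795/16309

p(4) = -3, p(5) = 22. s_2 = 5 - 22·(5 - 4)/(22 - (-3)) = 103/25.
p(5) = 22, p(103/25) = -15048/15625. s_3 = (103/25) - (-15048/15625)·((103/25) - 5)/((-15048/15625) - 22) = 67795/16309.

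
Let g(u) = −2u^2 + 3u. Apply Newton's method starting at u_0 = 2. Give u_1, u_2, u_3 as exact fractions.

g'(u) = −4u + 3.
g(2) = −2, g'(2) = −5, so u_1 = 2 − (−2)/(−5) = 8/5.
g(8/5) = −8/25, g'(8/5) = −17/5, so u_2 = (8/5) − (−8/25)/(−17/5) = 128/85.
g(128/85) = −128/7225, g'(128/85) = −257/85, so u_3 = (128/85) − (−128/7225)/(−257/85) = 32768/21845.

u_1 = 8/5, u_2 = 128/85, u_3 = 32768/21845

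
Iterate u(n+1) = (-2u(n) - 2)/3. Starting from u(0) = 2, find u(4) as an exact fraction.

2/27

u(1) = (-2·2 - 2)/3 = -2.
u(2) = (-2·(-2) - 2)/3 = 2/3.
u(3) = (-2·(2/3) - 2)/3 = -10/9.
u(4) = (-2·(-10/9) - 2)/3 = 2/27.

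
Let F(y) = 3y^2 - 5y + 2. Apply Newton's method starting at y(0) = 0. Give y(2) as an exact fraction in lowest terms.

F'(y) = 6y - 5.
F(0) = 2, F'(0) = -5, so y(1) = 0 - 2/(-5) = 2/5.
F(2/5) = 12/25, F'(2/5) = -13/5, so y(2) = (2/5) - (12/25)/(-13/5) = 38/65.

38/65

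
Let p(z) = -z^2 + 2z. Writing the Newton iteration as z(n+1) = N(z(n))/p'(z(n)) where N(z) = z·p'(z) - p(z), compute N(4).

p'(z) = -2z + 2.
N(z) = z·p'(z) - p(z) = z·(-2z + 2) - (-z^2 + 2z) = -z^2.
N(4) = -16.

-16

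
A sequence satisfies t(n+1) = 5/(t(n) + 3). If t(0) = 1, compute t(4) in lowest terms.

t(1) = 5/(1 + 3) = 5/4.
t(2) = 5/(5/4 + 3) = 20/17.
t(3) = 5/(20/17 + 3) = 85/71.
t(4) = 5/(85/71 + 3) = 355/298.

355/298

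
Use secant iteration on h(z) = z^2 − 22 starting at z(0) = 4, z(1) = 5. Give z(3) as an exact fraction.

136/29

h(4) = −6, h(5) = 3. z(2) = 5 − 3·(5 − 4)/(3 − (−6)) = 14/3.
h(5) = 3, h(14/3) = −2/9. z(3) = (14/3) − (−2/9)·((14/3) − 5)/((−2/9) − 3) = 136/29.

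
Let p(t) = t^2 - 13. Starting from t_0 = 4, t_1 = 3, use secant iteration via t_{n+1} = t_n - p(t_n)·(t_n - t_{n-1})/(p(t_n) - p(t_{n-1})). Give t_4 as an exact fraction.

1042/289

p(4) = 3, p(3) = -4. t_2 = 3 - (-4)·(3 - 4)/((-4) - 3) = 25/7.
p(3) = -4, p(25/7) = -12/49. t_3 = (25/7) - (-12/49)·((25/7) - 3)/((-12/49) - (-4)) = 83/23.
p(25/7) = -12/49, p(83/23) = 12/529. t_4 = (83/23) - (12/529)·((83/23) - (25/7))/((12/529) - (-12/49)) = 1042/289.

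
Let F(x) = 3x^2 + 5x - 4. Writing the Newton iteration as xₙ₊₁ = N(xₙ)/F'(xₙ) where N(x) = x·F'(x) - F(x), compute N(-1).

7

F'(x) = 6x + 5.
N(x) = x·F'(x) - F(x) = x·(6x + 5) - (3x^2 + 5x - 4) = 3x^2 + 4.
N(-1) = 7.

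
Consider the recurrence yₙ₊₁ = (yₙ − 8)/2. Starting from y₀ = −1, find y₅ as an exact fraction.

y₁ = ((−1) − 8)/2 = −9/2.
y₂ = ((−9/2) − 8)/2 = −25/4.
y₃ = ((−25/4) − 8)/2 = −57/8.
y₄ = ((−57/8) − 8)/2 = −121/16.
y₅ = ((−121/16) − 8)/2 = −249/32.

−249/32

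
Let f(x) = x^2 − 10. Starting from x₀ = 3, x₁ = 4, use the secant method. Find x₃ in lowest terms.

f(3) = −1, f(4) = 6. x₂ = 4 − 6·(4 − 3)/(6 − (−1)) = 22/7.
f(4) = 6, f(22/7) = −6/49. x₃ = (22/7) − (−6/49)·((22/7) − 4)/((−6/49) − 6) = 79/25.

79/25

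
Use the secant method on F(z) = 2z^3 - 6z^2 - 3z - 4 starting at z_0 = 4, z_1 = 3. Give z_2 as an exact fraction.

100/29

F(4) = 16, F(3) = -13. z_2 = 3 - (-13)·(3 - 4)/((-13) - 16) = 100/29.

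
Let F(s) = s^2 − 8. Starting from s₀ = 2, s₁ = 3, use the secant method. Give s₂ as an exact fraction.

F(2) = −4, F(3) = 1. s₂ = 3 − 1·(3 − 2)/(1 − (−4)) = 14/5.

14/5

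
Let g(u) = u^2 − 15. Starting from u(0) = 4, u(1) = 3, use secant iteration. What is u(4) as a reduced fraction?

g(4) = 1, g(3) = −6. u(2) = 3 − (−6)·(3 − 4)/((−6) − 1) = 27/7.
g(3) = −6, g(27/7) = −6/49. u(3) = (27/7) − (−6/49)·((27/7) − 3)/((−6/49) − (−6)) = 31/8.
g(27/7) = −6/49, g(31/8) = 1/64. u(4) = (31/8) − (1/64)·((31/8) − (27/7))/((1/64) − (−6/49)) = 1677/433.

1677/433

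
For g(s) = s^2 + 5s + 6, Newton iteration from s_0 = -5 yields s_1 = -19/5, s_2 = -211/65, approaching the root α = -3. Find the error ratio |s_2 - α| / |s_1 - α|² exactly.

5/13

s_1 - α = -19/5 - (-3) = -19/5 + 3 = -4/5, so |s_1 - α| = 4/5.
s_2 - α = -211/65 - (-3) = -211/65 + 3 = -16/65, so |s_2 - α| = 16/65.
|s_1 - α|² = 16/25.
Ratio = (16/65) / (16/25) = 5/13.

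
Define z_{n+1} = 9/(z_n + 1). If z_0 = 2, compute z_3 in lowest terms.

36/13

z_1 = 9/(2 + 1) = 3.
z_2 = 9/(3 + 1) = 9/4.
z_3 = 9/(9/4 + 1) = 36/13.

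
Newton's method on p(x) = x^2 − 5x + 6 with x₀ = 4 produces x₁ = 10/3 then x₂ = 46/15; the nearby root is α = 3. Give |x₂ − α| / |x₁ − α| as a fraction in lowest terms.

x₁ − α = 10/3 − 3 = 1/3, so |x₁ − α| = 1/3.
x₂ − α = 46/15 − 3 = 1/15, so |x₂ − α| = 1/15.
Ratio = (1/15) / (1/3) = 1/5.

1/5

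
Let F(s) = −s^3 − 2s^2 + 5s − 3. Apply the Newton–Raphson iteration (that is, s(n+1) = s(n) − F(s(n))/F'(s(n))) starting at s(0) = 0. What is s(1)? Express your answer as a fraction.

F'(s) = −3s^2 − 4s + 5.
F(0) = −3, F'(0) = 5, so s(1) = 0 − (−3)/5 = 3/5.

3/5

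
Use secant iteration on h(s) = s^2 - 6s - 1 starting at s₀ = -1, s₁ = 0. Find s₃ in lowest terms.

h(-1) = 6, h(0) = -1. s₂ = 0 - (-1)·(0 - (-1))/((-1) - 6) = -1/7.
h(0) = -1, h(-1/7) = -6/49. s₃ = (-1/7) - (-6/49)·((-1/7) - 0)/((-6/49) - (-1)) = -7/43.

-7/43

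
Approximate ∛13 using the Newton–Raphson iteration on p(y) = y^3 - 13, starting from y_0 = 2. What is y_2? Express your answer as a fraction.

p'(y) = 3y^2.
p(2) = -5, p'(2) = 12, so y_1 = 2 - (-5)/12 = 29/12.
p(29/12) = 1925/1728, p'(29/12) = 841/48, so y_2 = (29/12) - (1925/1728)/(841/48) = 35621/15138.

35621/15138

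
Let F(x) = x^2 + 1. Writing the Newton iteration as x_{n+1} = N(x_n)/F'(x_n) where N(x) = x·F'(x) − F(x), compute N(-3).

8

F'(x) = 2x.
N(x) = x·F'(x) − F(x) = x·(2x) − (x^2 + 1) = x^2 − 1.
N(-3) = 8.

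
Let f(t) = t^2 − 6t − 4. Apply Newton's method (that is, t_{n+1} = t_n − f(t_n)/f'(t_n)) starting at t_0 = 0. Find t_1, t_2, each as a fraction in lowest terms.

t_1 = −2/3, t_2 = −20/33

f'(t) = 2t − 6.
f(0) = −4, f'(0) = −6, so t_1 = 0 − (−4)/(−6) = −2/3.
f(−2/3) = 4/9, f'(−2/3) = −22/3, so t_2 = (−2/3) − (4/9)/(−22/3) = −20/33.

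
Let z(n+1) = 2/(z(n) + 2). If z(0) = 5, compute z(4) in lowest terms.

z(1) = 2/(5 + 2) = 2/7.
z(2) = 2/(2/7 + 2) = 7/8.
z(3) = 2/(7/8 + 2) = 16/23.
z(4) = 2/(16/23 + 2) = 23/31.

23/31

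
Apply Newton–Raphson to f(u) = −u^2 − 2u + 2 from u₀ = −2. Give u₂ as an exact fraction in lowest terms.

f'(u) = −2u − 2.
f(−2) = 2, f'(−2) = 2, so u₁ = (−2) − 2/2 = −3.
f(−3) = −1, f'(−3) = 4, so u₂ = (−3) − (−1)/4 = −11/4.

−11/4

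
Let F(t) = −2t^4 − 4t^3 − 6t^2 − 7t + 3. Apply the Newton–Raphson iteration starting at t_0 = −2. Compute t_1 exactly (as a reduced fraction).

−59/33

F'(t) = −8t^3 − 12t^2 − 12t − 7.
F(−2) = −7, F'(−2) = 33, so t_1 = (−2) − (−7)/33 = −59/33.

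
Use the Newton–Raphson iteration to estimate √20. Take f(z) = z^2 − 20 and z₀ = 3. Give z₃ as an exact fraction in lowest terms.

4858801/1086456

f'(z) = 2z.
f(3) = −11, f'(3) = 6, so z₁ = 3 − (−11)/6 = 29/6.
f(29/6) = 121/36, f'(29/6) = 29/3, so z₂ = (29/6) − (121/36)/(29/3) = 1561/348.
f(1561/348) = 14641/121104, f'(1561/348) = 1561/174, so z₃ = (1561/348) − (14641/121104)/(1561/174) = 4858801/1086456.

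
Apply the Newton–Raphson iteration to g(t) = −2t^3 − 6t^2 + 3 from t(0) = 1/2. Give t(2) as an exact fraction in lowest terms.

g'(t) = −6t^2 − 12t.
g(1/2) = 5/4, g'(1/2) = −15/2, so t(1) = (1/2) − (5/4)/(−15/2) = 2/3.
g(2/3) = −7/27, g'(2/3) = −32/3, so t(2) = (2/3) − (−7/27)/(−32/3) = 185/288.

185/288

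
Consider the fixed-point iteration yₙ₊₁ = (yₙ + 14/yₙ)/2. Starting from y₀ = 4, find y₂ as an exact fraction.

449/120

y₁ = (4 + 14/4)/2 = 15/4.
y₂ = (15/4 + 14/(15/4))/2 = 449/120.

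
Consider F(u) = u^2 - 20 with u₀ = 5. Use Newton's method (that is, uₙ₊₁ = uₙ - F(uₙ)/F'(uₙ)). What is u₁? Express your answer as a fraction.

9/2

F'(u) = 2u.
F(5) = 5, F'(5) = 10, so u₁ = 5 - 5/10 = 9/2.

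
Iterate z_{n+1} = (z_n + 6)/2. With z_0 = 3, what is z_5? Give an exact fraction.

189/32

z_1 = (3 + 6)/2 = 9/2.
z_2 = ((9/2) + 6)/2 = 21/4.
z_3 = ((21/4) + 6)/2 = 45/8.
z_4 = ((45/8) + 6)/2 = 93/16.
z_5 = ((93/16) + 6)/2 = 189/32.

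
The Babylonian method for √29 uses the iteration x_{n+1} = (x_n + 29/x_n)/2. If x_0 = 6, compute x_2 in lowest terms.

x_1 = (6 + 29/6)/2 = 65/12.
x_2 = (65/12 + 29/(65/12))/2 = 8401/1560.

8401/1560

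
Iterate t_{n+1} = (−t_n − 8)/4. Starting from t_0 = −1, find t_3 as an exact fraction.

−103/64

t_1 = (−(−1) − 8)/4 = −7/4.
t_2 = (−(−7/4) − 8)/4 = −25/16.
t_3 = (−(−25/16) − 8)/4 = −103/64.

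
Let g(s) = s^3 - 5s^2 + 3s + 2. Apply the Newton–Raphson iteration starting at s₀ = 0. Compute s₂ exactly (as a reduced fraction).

g'(s) = 3s^2 - 10s + 3.
g(0) = 2, g'(0) = 3, so s₁ = 0 - 2/3 = -2/3.
g(-2/3) = -68/27, g'(-2/3) = 11, so s₂ = (-2/3) - (-68/27)/11 = -130/297.

-130/297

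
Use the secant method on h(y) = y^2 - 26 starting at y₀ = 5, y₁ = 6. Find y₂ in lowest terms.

h(5) = -1, h(6) = 10. y₂ = 6 - 10·(6 - 5)/(10 - (-1)) = 56/11.

56/11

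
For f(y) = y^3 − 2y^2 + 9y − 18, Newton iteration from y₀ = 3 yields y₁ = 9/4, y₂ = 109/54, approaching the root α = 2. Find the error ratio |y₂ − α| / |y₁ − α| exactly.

y₁ − α = 9/4 − 2 = 1/4, so |y₁ − α| = 1/4.
y₂ − α = 109/54 − 2 = 1/54, so |y₂ − α| = 1/54.
Ratio = (1/54) / (1/4) = 2/27.

2/27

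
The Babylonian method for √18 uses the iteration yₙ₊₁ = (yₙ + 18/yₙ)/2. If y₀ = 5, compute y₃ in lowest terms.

26628001/6276280

y₁ = (5 + 18/5)/2 = 43/10.
y₂ = (43/10 + 18/(43/10))/2 = 3649/860.
y₃ = (3649/860 + 18/(3649/860))/2 = 26628001/6276280.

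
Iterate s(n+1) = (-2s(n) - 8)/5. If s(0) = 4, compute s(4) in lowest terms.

s(1) = (-2·4 - 8)/5 = -16/5.
s(2) = (-2·(-16/5) - 8)/5 = -8/25.
s(3) = (-2·(-8/25) - 8)/5 = -184/125.
s(4) = (-2·(-184/125) - 8)/5 = -632/625.

-632/625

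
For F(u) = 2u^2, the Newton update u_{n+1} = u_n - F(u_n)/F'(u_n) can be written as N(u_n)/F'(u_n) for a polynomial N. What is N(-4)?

F'(u) = 4u.
N(u) = u·F'(u) - F(u) = u·(4u) - (2u^2) = 2u^2.
N(-4) = 32.

32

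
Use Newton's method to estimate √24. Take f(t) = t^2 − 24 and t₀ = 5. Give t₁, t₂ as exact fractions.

f'(t) = 2t.
f(5) = 1, f'(5) = 10, so t₁ = 5 − 1/10 = 49/10.
f(49/10) = 1/100, f'(49/10) = 49/5, so t₂ = (49/10) − (1/100)/(49/5) = 4801/980.

t₁ = 49/10, t₂ = 4801/980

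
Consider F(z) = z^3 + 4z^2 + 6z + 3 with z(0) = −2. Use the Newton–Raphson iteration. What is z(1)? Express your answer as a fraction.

F'(z) = 3z^2 + 8z + 6.
F(−2) = −1, F'(−2) = 2, so z(1) = (−2) − (−1)/2 = −3/2.

−3/2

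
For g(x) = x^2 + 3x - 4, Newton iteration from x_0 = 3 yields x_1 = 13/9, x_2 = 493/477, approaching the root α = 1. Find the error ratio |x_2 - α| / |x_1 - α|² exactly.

x_1 - α = 13/9 - 1 = 4/9, so |x_1 - α| = 4/9.
x_2 - α = 493/477 - 1 = 16/477, so |x_2 - α| = 16/477.
|x_1 - α|² = 16/81.
Ratio = (16/477) / (16/81) = 9/53.

9/53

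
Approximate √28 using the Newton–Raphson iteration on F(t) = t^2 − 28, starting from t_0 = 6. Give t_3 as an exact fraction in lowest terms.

F'(t) = 2t.
F(6) = 8, F'(6) = 12, so t_1 = 6 − 8/12 = 16/3.
F(16/3) = 4/9, F'(16/3) = 32/3, so t_2 = (16/3) − (4/9)/(32/3) = 127/24.
F(127/24) = 1/576, F'(127/24) = 127/12, so t_3 = (127/24) − (1/576)/(127/12) = 32257/6096.

32257/6096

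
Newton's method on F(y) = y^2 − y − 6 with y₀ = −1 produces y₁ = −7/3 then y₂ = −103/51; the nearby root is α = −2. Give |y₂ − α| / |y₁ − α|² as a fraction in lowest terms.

y₁ − α = −7/3 − (−2) = −7/3 + 2 = −1/3, so |y₁ − α| = 1/3.
y₂ − α = −103/51 − (−2) = −103/51 + 2 = −1/51, so |y₂ − α| = 1/51.
|y₁ − α|² = 1/9.
Ratio = (1/51) / (1/9) = 3/17.

3/17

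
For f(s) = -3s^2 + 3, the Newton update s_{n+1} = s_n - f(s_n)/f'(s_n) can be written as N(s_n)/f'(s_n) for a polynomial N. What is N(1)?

-6

f'(s) = -6s.
N(s) = s·f'(s) - f(s) = s·(-6s) - (-3s^2 + 3) = -3s^2 - 3.
N(1) = -6.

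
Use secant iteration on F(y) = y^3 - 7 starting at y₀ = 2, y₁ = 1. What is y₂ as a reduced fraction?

F(2) = 1, F(1) = -6. y₂ = 1 - (-6)·(1 - 2)/((-6) - 1) = 13/7.

13/7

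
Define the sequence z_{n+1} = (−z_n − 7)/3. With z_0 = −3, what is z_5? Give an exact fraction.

−424/243

z_1 = (−(−3) − 7)/3 = −4/3.
z_2 = (−(−4/3) − 7)/3 = −17/9.
z_3 = (−(−17/9) − 7)/3 = −46/27.
z_4 = (−(−46/27) − 7)/3 = −143/81.
z_5 = (−(−143/81) − 7)/3 = −424/243.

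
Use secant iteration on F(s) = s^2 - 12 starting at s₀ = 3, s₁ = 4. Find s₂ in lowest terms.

F(3) = -3, F(4) = 4. s₂ = 4 - 4·(4 - 3)/(4 - (-3)) = 24/7.

24/7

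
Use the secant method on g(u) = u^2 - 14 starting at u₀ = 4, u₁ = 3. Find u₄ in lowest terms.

g(4) = 2, g(3) = -5. u₂ = 3 - (-5)·(3 - 4)/((-5) - 2) = 26/7.
g(3) = -5, g(26/7) = -10/49. u₃ = (26/7) - (-10/49)·((26/7) - 3)/((-10/49) - (-5)) = 176/47.
g(26/7) = -10/49, g(176/47) = 50/2209. u₄ = (176/47) - (50/2209)·((176/47) - (26/7))/((50/2209) - (-10/49)) = 4591/1227.

4591/1227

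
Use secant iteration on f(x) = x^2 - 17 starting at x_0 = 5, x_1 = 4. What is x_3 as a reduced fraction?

f(5) = 8, f(4) = -1. x_2 = 4 - (-1)·(4 - 5)/((-1) - 8) = 37/9.
f(4) = -1, f(37/9) = -8/81. x_3 = (37/9) - (-8/81)·((37/9) - 4)/((-8/81) - (-1)) = 301/73.

301/73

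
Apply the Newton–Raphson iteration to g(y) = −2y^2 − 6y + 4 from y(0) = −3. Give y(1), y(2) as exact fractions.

y(1) = −11/3, y(2) = −139/39

g'(y) = −4y − 6.
g(−3) = 4, g'(−3) = 6, so y(1) = (−3) − 4/6 = −11/3.
g(−11/3) = −8/9, g'(−11/3) = 26/3, so y(2) = (−11/3) − (−8/9)/(26/3) = −139/39.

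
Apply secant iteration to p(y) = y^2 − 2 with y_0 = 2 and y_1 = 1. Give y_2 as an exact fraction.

4/3

p(2) = 2, p(1) = −1. y_2 = 1 − (−1)·(1 − 2)/((−1) − 2) = 4/3.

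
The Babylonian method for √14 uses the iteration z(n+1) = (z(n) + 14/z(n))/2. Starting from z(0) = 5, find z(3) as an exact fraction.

17049841/4556760

z(1) = (5 + 14/5)/2 = 39/10.
z(2) = (39/10 + 14/(39/10))/2 = 2921/780.
z(3) = (2921/780 + 14/(2921/780))/2 = 17049841/4556760.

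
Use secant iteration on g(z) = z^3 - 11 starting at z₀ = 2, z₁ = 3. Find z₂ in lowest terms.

g(2) = -3, g(3) = 16. z₂ = 3 - 16·(3 - 2)/(16 - (-3)) = 41/19.

41/19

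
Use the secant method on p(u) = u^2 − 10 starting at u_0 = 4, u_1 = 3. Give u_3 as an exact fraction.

136/43

p(4) = 6, p(3) = −1. u_2 = 3 − (−1)·(3 − 4)/((−1) − 6) = 22/7.
p(3) = −1, p(22/7) = −6/49. u_3 = (22/7) − (−6/49)·((22/7) − 3)/((−6/49) − (−1)) = 136/43.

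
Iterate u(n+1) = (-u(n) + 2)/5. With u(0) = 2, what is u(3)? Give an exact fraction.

u(1) = (-2 + 2)/5 = 0.
u(2) = (-0 + 2)/5 = 2/5.
u(3) = (-(2/5) + 2)/5 = 8/25.

8/25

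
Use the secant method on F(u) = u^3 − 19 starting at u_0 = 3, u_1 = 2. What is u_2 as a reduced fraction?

49/19

F(3) = 8, F(2) = −11. u_2 = 2 − (−11)·(2 − 3)/((−11) − 8) = 49/19.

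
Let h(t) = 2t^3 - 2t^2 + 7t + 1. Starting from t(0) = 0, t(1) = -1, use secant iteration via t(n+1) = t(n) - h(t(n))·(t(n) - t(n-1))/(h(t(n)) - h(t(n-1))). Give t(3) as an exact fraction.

h(0) = 1, h(-1) = -10. t(2) = (-1) - (-10)·((-1) - 0)/((-10) - 1) = -1/11.
h(-1) = -10, h(-1/11) = 460/1331. t(3) = (-1/11) - (460/1331)·((-1/11) - (-1))/((460/1331) - (-10)) = -167/1377.

-167/1377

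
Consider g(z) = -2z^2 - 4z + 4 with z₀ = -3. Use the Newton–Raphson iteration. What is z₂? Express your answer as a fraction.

g'(z) = -4z - 4.
g(-3) = -2, g'(-3) = 8, so z₁ = (-3) - (-2)/8 = -11/4.
g(-11/4) = -1/8, g'(-11/4) = 7, so z₂ = (-11/4) - (-1/8)/7 = -153/56.

-153/56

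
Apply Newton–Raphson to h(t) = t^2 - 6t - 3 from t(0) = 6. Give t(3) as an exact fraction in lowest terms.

35113/5432

h'(t) = 2t - 6.
h(6) = -3, h'(6) = 6, so t(1) = 6 - (-3)/6 = 13/2.
h(13/2) = 1/4, h'(13/2) = 7, so t(2) = (13/2) - (1/4)/7 = 181/28.
h(181/28) = 1/784, h'(181/28) = 97/14, so t(3) = (181/28) - (1/784)/(97/14) = 35113/5432.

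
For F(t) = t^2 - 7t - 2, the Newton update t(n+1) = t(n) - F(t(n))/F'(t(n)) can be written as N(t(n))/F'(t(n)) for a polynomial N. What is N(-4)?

18

F'(t) = 2t - 7.
N(t) = t·F'(t) - F(t) = t·(2t - 7) - (t^2 - 7t - 2) = t^2 + 2.
N(-4) = 18.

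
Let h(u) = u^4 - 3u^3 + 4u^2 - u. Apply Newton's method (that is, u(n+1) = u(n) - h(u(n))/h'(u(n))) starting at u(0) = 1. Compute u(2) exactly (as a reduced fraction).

7/20

h'(u) = 4u^3 - 9u^2 + 8u - 1.
h(1) = 1, h'(1) = 2, so u(1) = 1 - 1/2 = 1/2.
h(1/2) = 3/16, h'(1/2) = 5/4, so u(2) = (1/2) - (3/16)/(5/4) = 7/20.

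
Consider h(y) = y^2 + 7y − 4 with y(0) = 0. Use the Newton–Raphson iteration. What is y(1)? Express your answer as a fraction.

h'(y) = 2y + 7.
h(0) = −4, h'(0) = 7, so y(1) = 0 − (−4)/7 = 4/7.

4/7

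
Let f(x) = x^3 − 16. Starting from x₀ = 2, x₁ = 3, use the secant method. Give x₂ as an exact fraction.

46/19

f(2) = −8, f(3) = 11. x₂ = 3 − 11·(3 − 2)/(11 − (−8)) = 46/19.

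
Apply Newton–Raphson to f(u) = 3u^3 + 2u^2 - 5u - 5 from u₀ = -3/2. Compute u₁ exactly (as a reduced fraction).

f'(u) = 9u^2 + 4u - 5.
f(-3/2) = -25/8, f'(-3/2) = 37/4, so u₁ = (-3/2) - (-25/8)/(37/4) = -43/37.

-43/37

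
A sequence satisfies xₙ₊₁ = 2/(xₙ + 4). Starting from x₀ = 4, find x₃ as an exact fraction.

x₁ = 2/(4 + 4) = 1/4.
x₂ = 2/(1/4 + 4) = 8/17.
x₃ = 2/(8/17 + 4) = 17/38.

17/38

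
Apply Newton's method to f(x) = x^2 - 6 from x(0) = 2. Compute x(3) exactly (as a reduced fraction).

f'(x) = 2x.
f(2) = -2, f'(2) = 4, so x(1) = 2 - (-2)/4 = 5/2.
f(5/2) = 1/4, f'(5/2) = 5, so x(2) = (5/2) - (1/4)/5 = 49/20.
f(49/20) = 1/400, f'(49/20) = 49/10, so x(3) = (49/20) - (1/400)/(49/10) = 4801/1960.

4801/1960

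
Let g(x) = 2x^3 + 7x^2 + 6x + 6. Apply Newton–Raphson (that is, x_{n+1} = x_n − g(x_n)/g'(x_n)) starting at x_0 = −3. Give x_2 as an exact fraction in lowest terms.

g'(x) = 6x^2 + 14x + 6.
g(−3) = −3, g'(−3) = 18, so x_1 = (−3) − (−3)/18 = −17/6.
g(−17/6) = −8/27, g'(−17/6) = 29/2, so x_2 = (−17/6) − (−8/27)/(29/2) = −4405/1566.

−4405/1566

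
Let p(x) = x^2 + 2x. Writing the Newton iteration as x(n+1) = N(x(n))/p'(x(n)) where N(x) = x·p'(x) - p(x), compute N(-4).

p'(x) = 2x + 2.
N(x) = x·p'(x) - p(x) = x·(2x + 2) - (x^2 + 2x) = x^2.
N(-4) = 16.

16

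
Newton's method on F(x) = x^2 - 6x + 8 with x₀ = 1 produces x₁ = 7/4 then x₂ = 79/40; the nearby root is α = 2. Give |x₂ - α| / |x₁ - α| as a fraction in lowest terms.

x₁ - α = 7/4 - 2 = -1/4, so |x₁ - α| = 1/4.
x₂ - α = 79/40 - 2 = -1/40, so |x₂ - α| = 1/40.
Ratio = (1/40) / (1/4) = 1/10.

1/10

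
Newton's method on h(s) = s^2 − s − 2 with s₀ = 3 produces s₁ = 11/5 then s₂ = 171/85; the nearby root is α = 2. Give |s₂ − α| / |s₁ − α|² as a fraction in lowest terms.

5/17

s₁ − α = 11/5 − 2 = 1/5, so |s₁ − α| = 1/5.
s₂ − α = 171/85 − 2 = 1/85, so |s₂ − α| = 1/85.
|s₁ − α|² = 1/25.
Ratio = (1/85) / (1/25) = 5/17.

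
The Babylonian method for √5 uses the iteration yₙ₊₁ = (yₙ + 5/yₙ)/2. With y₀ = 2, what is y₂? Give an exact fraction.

y₁ = (2 + 5/2)/2 = 9/4.
y₂ = (9/4 + 5/(9/4))/2 = 161/72.

161/72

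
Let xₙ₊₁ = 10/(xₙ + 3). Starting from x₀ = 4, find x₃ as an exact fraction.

310/163

x₁ = 10/(4 + 3) = 10/7.
x₂ = 10/(10/7 + 3) = 70/31.
x₃ = 10/(70/31 + 3) = 310/163.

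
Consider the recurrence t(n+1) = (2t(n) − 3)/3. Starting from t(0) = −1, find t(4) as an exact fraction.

t(1) = (2·(−1) − 3)/3 = −5/3.
t(2) = (2·(−5/3) − 3)/3 = −19/9.
t(3) = (2·(−19/9) − 3)/3 = −65/27.
t(4) = (2·(−65/27) − 3)/3 = −211/81.

−211/81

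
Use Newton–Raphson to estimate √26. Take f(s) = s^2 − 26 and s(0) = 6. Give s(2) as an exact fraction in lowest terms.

1897/372

f'(s) = 2s.
f(6) = 10, f'(6) = 12, so s(1) = 6 − 10/12 = 31/6.
f(31/6) = 25/36, f'(31/6) = 31/3, so s(2) = (31/6) − (25/36)/(31/3) = 1897/372.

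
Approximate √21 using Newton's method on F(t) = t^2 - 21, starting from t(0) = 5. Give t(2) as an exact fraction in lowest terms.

F'(t) = 2t.
F(5) = 4, F'(5) = 10, so t(1) = 5 - 4/10 = 23/5.
F(23/5) = 4/25, F'(23/5) = 46/5, so t(2) = (23/5) - (4/25)/(46/5) = 527/115.

527/115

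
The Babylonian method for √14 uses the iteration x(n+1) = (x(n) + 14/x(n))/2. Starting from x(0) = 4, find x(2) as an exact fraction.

449/120

x(1) = (4 + 14/4)/2 = 15/4.
x(2) = (15/4 + 14/(15/4))/2 = 449/120.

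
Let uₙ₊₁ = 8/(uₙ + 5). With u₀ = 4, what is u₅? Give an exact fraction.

u₁ = 8/(4 + 5) = 8/9.
u₂ = 8/(8/9 + 5) = 72/53.
u₃ = 8/(72/53 + 5) = 424/337.
u₄ = 8/(424/337 + 5) = 2696/2109.
u₅ = 8/(2696/2109 + 5) = 16872/13241.

16872/13241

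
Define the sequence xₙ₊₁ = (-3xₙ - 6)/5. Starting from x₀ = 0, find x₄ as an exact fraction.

-408/625

x₁ = (-3·0 - 6)/5 = -6/5.
x₂ = (-3·(-6/5) - 6)/5 = -12/25.
x₃ = (-3·(-12/25) - 6)/5 = -114/125.
x₄ = (-3·(-114/125) - 6)/5 = -408/625.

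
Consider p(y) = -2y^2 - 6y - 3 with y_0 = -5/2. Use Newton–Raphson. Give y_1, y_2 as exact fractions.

y_1 = -19/8, y_2 = -265/112

p'(y) = -4y - 6.
p(-5/2) = -1/2, p'(-5/2) = 4, so y_1 = (-5/2) - (-1/2)/4 = -19/8.
p(-19/8) = -1/32, p'(-19/8) = 7/2, so y_2 = (-19/8) - (-1/32)/(7/2) = -265/112.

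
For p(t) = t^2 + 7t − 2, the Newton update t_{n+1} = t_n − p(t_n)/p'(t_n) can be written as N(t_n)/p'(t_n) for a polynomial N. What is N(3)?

p'(t) = 2t + 7.
N(t) = t·p'(t) − p(t) = t·(2t + 7) − (t^2 + 7t − 2) = t^2 + 2.
N(3) = 11.

11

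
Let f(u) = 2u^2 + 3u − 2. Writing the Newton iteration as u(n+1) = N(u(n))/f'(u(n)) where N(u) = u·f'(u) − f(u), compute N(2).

f'(u) = 4u + 3.
N(u) = u·f'(u) − f(u) = u·(4u + 3) − (2u^2 + 3u − 2) = 2u^2 + 2.
N(2) = 10.

10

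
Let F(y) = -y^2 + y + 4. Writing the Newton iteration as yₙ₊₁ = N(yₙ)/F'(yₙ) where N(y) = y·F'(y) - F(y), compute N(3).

-13

F'(y) = -2y + 1.
N(y) = y·F'(y) - F(y) = y·(-2y + 1) - (-y^2 + y + 4) = -y^2 - 4.
N(3) = -13.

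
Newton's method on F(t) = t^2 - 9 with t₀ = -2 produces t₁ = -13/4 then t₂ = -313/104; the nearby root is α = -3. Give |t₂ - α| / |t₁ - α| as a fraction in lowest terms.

t₁ - α = -13/4 - (-3) = -13/4 + 3 = -1/4, so |t₁ - α| = 1/4.
t₂ - α = -313/104 - (-3) = -313/104 + 3 = -1/104, so |t₂ - α| = 1/104.
Ratio = (1/104) / (1/4) = 1/26.

1/26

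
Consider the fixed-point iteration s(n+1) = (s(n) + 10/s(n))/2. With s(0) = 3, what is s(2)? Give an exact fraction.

s(1) = (3 + 10/3)/2 = 19/6.
s(2) = (19/6 + 10/(19/6))/2 = 721/228.

721/228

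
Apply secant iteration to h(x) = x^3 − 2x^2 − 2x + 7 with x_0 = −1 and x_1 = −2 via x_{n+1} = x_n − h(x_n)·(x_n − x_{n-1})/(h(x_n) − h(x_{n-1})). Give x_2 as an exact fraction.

−17/11

h(−1) = 6, h(−2) = −5. x_2 = (−2) − (−5)·((−2) − (−1))/((−5) − 6) = −17/11.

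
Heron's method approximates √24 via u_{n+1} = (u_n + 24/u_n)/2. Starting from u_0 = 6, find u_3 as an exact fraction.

u_1 = (6 + 24/6)/2 = 5.
u_2 = (5 + 24/5)/2 = 49/10.
u_3 = (49/10 + 24/(49/10))/2 = 4801/980.

4801/980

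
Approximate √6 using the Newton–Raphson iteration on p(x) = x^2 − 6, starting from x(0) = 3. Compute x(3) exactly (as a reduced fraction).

4801/1960

p'(x) = 2x.
p(3) = 3, p'(3) = 6, so x(1) = 3 − 3/6 = 5/2.
p(5/2) = 1/4, p'(5/2) = 5, so x(2) = (5/2) − (1/4)/5 = 49/20.
p(49/20) = 1/400, p'(49/20) = 49/10, so x(3) = (49/20) − (1/400)/(49/10) = 4801/1960.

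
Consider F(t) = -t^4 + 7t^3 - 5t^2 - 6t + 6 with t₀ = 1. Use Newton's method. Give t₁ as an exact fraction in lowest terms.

F'(t) = -4t^3 + 21t^2 - 10t - 6.
F(1) = 1, F'(1) = 1, so t₁ = 1 - 1/1 = 0.

0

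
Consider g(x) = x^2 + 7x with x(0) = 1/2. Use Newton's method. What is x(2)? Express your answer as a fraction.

g'(x) = 2x + 7.
g(1/2) = 15/4, g'(1/2) = 8, so x(1) = (1/2) − (15/4)/8 = 1/32.
g(1/32) = 225/1024, g'(1/32) = 113/16, so x(2) = (1/32) − (225/1024)/(113/16) = 1/7232.

1/7232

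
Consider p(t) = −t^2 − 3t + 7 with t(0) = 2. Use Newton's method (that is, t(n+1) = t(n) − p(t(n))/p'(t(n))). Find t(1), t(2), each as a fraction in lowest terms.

t(1) = 11/7, t(2) = 464/301

p'(t) = −2t − 3.
p(2) = −3, p'(2) = −7, so t(1) = 2 − (−3)/(−7) = 11/7.
p(11/7) = −9/49, p'(11/7) = −43/7, so t(2) = (11/7) − (−9/49)/(−43/7) = 464/301.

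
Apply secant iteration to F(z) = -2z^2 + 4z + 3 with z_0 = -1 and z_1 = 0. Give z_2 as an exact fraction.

F(-1) = -3, F(0) = 3. z_2 = 0 - 3·(0 - (-1))/(3 - (-3)) = -1/2.

-1/2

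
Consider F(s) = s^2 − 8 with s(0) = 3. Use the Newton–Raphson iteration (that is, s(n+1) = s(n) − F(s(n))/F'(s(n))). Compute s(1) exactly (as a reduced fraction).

F'(s) = 2s.
F(3) = 1, F'(3) = 6, so s(1) = 3 − 1/6 = 17/6.

17/6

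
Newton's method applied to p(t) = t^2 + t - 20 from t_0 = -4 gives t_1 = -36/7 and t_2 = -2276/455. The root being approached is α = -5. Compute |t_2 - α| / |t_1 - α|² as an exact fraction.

t_1 - α = -36/7 - (-5) = -36/7 + 5 = -1/7, so |t_1 - α| = 1/7.
t_2 - α = -2276/455 - (-5) = -2276/455 + 5 = -1/455, so |t_2 - α| = 1/455.
|t_1 - α|² = 1/49.
Ratio = (1/455) / (1/49) = 7/65.

7/65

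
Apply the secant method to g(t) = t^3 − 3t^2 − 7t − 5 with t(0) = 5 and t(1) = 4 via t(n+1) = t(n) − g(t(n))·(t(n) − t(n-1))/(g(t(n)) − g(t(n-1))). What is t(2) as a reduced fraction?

g(5) = 10, g(4) = −17. t(2) = 4 − (−17)·(4 − 5)/((−17) − 10) = 125/27.

125/27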